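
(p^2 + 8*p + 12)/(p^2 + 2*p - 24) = (p + 2)/(p - 4)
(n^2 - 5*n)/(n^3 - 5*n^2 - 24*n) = (5 - n)/(-n^2 + 5*n + 24)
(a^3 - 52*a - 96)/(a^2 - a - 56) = (a^2 + 8*a + 12)/(a + 7)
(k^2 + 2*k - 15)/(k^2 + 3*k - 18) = (k + 5)/(k + 6)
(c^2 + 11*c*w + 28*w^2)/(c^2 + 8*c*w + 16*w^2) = (c + 7*w)/(c + 4*w)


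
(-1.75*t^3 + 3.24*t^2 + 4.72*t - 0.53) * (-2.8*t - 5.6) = 4.9*t^4 + 0.728*t^3 - 31.36*t^2 - 24.948*t + 2.968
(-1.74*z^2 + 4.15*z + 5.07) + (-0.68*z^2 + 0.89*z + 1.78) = -2.42*z^2 + 5.04*z + 6.85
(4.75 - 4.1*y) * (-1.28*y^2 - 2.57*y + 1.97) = 5.248*y^3 + 4.457*y^2 - 20.2845*y + 9.3575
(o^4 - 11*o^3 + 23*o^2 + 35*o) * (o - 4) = o^5 - 15*o^4 + 67*o^3 - 57*o^2 - 140*o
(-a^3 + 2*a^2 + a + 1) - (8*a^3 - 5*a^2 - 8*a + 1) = -9*a^3 + 7*a^2 + 9*a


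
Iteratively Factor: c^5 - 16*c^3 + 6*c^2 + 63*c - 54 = (c + 3)*(c^4 - 3*c^3 - 7*c^2 + 27*c - 18) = (c - 3)*(c + 3)*(c^3 - 7*c + 6) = (c - 3)*(c + 3)^2*(c^2 - 3*c + 2) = (c - 3)*(c - 2)*(c + 3)^2*(c - 1)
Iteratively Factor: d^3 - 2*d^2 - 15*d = (d - 5)*(d^2 + 3*d) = (d - 5)*(d + 3)*(d)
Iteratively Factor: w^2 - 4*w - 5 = (w - 5)*(w + 1)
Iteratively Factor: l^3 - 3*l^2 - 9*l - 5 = (l + 1)*(l^2 - 4*l - 5) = (l - 5)*(l + 1)*(l + 1)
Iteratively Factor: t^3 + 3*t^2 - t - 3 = (t - 1)*(t^2 + 4*t + 3) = (t - 1)*(t + 3)*(t + 1)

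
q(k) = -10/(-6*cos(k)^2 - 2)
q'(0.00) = 0.00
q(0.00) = 1.25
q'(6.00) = -0.57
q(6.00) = 1.33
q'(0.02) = 0.04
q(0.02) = 1.25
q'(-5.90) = 0.81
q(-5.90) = 1.40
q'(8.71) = -2.02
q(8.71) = 1.84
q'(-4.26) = -4.77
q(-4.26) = 3.18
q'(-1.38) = -4.55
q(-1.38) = 4.51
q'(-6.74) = -1.02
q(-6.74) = 1.46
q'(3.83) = 1.89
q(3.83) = 1.79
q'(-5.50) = 2.39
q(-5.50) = 1.99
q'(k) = 120*sin(k)*cos(k)/(-6*cos(k)^2 - 2)^2 = 60*sin(2*k)/(3*cos(2*k) + 5)^2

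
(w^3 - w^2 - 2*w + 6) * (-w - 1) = -w^4 + 3*w^2 - 4*w - 6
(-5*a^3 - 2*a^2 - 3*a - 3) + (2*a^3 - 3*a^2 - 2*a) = -3*a^3 - 5*a^2 - 5*a - 3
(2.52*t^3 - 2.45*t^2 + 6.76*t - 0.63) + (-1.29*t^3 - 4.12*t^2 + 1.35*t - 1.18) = 1.23*t^3 - 6.57*t^2 + 8.11*t - 1.81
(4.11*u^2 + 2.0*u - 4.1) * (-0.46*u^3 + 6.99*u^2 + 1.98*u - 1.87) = -1.8906*u^5 + 27.8089*u^4 + 24.0038*u^3 - 32.3847*u^2 - 11.858*u + 7.667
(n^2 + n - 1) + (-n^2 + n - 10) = 2*n - 11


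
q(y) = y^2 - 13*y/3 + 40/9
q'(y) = 2*y - 13/3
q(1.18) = 0.72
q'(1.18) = -1.97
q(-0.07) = 4.75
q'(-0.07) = -4.47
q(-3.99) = 37.65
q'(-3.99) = -12.31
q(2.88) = 0.26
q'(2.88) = 1.43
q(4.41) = 4.78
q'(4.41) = 4.49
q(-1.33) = 11.98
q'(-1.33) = -6.99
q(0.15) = 3.82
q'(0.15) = -4.03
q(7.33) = 26.41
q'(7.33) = 10.33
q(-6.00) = 66.44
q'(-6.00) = -16.33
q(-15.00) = 294.44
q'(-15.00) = -34.33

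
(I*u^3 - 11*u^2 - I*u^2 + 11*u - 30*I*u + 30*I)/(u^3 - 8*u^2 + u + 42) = (I*u^3 - u^2*(11 + I) + u*(11 - 30*I) + 30*I)/(u^3 - 8*u^2 + u + 42)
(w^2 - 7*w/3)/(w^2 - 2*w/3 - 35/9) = 3*w/(3*w + 5)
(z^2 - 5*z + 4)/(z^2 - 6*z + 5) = (z - 4)/(z - 5)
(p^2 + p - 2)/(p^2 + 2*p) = (p - 1)/p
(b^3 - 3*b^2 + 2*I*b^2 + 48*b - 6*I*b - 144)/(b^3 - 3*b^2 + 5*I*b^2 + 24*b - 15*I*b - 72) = (b - 6*I)/(b - 3*I)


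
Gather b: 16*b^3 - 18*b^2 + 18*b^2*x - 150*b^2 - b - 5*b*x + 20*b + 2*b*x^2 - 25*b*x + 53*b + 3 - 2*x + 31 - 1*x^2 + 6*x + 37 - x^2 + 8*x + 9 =16*b^3 + b^2*(18*x - 168) + b*(2*x^2 - 30*x + 72) - 2*x^2 + 12*x + 80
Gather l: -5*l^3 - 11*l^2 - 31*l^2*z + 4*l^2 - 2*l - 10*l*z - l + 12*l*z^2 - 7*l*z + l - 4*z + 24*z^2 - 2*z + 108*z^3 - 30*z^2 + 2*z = -5*l^3 + l^2*(-31*z - 7) + l*(12*z^2 - 17*z - 2) + 108*z^3 - 6*z^2 - 4*z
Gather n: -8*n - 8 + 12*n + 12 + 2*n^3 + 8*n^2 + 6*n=2*n^3 + 8*n^2 + 10*n + 4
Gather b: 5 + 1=6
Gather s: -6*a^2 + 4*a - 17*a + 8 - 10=-6*a^2 - 13*a - 2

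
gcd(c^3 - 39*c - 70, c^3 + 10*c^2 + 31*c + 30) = c^2 + 7*c + 10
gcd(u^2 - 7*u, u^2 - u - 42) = u - 7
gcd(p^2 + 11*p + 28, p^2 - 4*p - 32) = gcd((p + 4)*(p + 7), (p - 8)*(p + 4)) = p + 4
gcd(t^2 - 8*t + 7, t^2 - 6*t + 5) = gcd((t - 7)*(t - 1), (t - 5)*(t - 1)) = t - 1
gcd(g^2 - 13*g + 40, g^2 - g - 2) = 1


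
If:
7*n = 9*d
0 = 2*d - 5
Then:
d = 5/2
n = 45/14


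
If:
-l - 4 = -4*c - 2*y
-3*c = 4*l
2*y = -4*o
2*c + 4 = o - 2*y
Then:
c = 16/7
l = -12/7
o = 12/7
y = -24/7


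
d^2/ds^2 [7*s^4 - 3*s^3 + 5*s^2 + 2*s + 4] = 84*s^2 - 18*s + 10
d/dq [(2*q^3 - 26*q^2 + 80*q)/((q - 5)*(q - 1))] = 2*(q^2 - 2*q + 8)/(q^2 - 2*q + 1)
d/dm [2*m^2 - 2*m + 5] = 4*m - 2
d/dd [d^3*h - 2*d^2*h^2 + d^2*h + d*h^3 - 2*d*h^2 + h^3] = h*(3*d^2 - 4*d*h + 2*d + h^2 - 2*h)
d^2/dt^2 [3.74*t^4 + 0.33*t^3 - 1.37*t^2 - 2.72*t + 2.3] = 44.88*t^2 + 1.98*t - 2.74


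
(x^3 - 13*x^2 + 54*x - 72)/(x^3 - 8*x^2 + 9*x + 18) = (x - 4)/(x + 1)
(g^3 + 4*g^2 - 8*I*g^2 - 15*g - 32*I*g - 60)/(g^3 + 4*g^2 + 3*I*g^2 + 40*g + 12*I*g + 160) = (g - 3*I)/(g + 8*I)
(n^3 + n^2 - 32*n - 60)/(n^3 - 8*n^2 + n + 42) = (n^2 - n - 30)/(n^2 - 10*n + 21)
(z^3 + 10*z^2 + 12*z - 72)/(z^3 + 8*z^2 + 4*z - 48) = (z + 6)/(z + 4)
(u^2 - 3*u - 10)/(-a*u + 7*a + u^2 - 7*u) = (-u^2 + 3*u + 10)/(a*u - 7*a - u^2 + 7*u)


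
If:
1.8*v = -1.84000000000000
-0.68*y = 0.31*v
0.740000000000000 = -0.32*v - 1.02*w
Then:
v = -1.02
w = -0.40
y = 0.47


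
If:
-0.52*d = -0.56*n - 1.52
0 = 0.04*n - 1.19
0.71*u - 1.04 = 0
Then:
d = 34.96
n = 29.75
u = 1.46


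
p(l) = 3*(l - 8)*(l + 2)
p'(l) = 6*l - 18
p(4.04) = -71.76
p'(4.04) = 6.24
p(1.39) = -67.22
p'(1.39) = -9.66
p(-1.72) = -8.16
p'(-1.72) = -28.32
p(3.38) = -74.57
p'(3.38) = 2.28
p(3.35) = -74.63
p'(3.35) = 2.10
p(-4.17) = 79.23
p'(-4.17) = -43.02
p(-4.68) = 101.95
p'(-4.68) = -46.08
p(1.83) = -70.89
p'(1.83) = -7.02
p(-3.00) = 33.00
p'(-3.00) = -36.00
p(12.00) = 168.00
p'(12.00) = 54.00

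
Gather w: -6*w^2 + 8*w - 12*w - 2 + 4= -6*w^2 - 4*w + 2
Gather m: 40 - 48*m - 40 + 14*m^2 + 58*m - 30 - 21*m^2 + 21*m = -7*m^2 + 31*m - 30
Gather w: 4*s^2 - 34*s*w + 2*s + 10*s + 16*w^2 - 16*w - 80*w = 4*s^2 + 12*s + 16*w^2 + w*(-34*s - 96)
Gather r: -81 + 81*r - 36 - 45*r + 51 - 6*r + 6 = 30*r - 60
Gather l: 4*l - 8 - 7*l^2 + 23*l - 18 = -7*l^2 + 27*l - 26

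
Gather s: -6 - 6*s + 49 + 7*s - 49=s - 6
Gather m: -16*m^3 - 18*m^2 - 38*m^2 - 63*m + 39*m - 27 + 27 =-16*m^3 - 56*m^2 - 24*m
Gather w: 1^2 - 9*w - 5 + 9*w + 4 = 0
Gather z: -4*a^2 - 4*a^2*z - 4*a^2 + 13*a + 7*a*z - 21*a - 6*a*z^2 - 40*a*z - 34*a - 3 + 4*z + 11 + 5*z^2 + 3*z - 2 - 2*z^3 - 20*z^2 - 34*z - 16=-8*a^2 - 42*a - 2*z^3 + z^2*(-6*a - 15) + z*(-4*a^2 - 33*a - 27) - 10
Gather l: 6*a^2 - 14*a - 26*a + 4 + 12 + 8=6*a^2 - 40*a + 24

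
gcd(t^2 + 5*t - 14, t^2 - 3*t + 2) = t - 2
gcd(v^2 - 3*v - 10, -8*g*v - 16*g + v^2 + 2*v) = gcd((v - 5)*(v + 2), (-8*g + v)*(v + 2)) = v + 2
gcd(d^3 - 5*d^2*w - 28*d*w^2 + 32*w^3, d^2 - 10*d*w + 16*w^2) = -d + 8*w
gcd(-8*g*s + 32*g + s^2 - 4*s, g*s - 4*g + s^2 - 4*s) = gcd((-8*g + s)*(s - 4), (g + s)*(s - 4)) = s - 4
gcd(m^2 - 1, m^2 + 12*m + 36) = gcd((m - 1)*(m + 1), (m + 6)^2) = 1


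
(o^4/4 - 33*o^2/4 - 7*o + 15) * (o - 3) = o^5/4 - 3*o^4/4 - 33*o^3/4 + 71*o^2/4 + 36*o - 45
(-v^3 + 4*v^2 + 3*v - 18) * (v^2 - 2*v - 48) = -v^5 + 6*v^4 + 43*v^3 - 216*v^2 - 108*v + 864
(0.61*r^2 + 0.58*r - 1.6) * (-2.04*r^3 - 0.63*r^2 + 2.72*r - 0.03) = -1.2444*r^5 - 1.5675*r^4 + 4.5578*r^3 + 2.5673*r^2 - 4.3694*r + 0.048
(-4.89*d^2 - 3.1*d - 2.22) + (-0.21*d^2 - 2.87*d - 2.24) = -5.1*d^2 - 5.97*d - 4.46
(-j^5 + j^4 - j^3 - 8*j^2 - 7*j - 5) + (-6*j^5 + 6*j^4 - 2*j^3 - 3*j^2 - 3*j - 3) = -7*j^5 + 7*j^4 - 3*j^3 - 11*j^2 - 10*j - 8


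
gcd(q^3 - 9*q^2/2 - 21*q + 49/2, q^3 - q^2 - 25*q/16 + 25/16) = q - 1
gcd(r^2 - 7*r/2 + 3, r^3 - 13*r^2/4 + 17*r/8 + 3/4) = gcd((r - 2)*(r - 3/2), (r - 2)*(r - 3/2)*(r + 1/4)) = r^2 - 7*r/2 + 3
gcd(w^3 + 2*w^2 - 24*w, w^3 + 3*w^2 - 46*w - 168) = w + 6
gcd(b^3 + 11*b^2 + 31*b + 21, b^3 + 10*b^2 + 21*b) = b^2 + 10*b + 21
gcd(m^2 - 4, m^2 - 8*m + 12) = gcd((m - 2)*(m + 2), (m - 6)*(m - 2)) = m - 2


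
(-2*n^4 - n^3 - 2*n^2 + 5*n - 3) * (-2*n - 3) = 4*n^5 + 8*n^4 + 7*n^3 - 4*n^2 - 9*n + 9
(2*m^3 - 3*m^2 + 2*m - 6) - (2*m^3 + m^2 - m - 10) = -4*m^2 + 3*m + 4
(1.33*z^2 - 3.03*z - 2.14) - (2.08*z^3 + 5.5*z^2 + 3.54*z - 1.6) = -2.08*z^3 - 4.17*z^2 - 6.57*z - 0.54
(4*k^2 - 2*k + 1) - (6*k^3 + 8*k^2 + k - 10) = -6*k^3 - 4*k^2 - 3*k + 11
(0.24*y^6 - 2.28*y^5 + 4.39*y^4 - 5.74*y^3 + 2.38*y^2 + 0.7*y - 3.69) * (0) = 0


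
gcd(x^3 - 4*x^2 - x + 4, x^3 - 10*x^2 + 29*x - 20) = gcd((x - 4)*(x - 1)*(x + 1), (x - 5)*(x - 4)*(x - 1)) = x^2 - 5*x + 4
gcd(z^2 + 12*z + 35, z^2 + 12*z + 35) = z^2 + 12*z + 35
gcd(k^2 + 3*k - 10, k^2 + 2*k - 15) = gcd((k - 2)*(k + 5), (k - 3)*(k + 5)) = k + 5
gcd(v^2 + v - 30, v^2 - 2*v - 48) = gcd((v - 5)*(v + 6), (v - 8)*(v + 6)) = v + 6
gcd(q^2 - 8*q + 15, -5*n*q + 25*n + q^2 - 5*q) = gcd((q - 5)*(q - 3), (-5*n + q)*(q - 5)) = q - 5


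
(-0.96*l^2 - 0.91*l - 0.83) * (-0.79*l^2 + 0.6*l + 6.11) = 0.7584*l^4 + 0.1429*l^3 - 5.7559*l^2 - 6.0581*l - 5.0713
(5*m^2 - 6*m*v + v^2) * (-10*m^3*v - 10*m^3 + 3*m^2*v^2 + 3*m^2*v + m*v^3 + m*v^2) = -50*m^5*v - 50*m^5 + 75*m^4*v^2 + 75*m^4*v - 23*m^3*v^3 - 23*m^3*v^2 - 3*m^2*v^4 - 3*m^2*v^3 + m*v^5 + m*v^4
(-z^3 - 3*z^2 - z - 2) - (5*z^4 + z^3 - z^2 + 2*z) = -5*z^4 - 2*z^3 - 2*z^2 - 3*z - 2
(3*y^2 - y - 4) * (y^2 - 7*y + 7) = 3*y^4 - 22*y^3 + 24*y^2 + 21*y - 28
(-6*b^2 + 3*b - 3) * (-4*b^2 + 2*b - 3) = 24*b^4 - 24*b^3 + 36*b^2 - 15*b + 9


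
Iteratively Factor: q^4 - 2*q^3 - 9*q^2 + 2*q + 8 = (q + 2)*(q^3 - 4*q^2 - q + 4) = (q - 1)*(q + 2)*(q^2 - 3*q - 4) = (q - 4)*(q - 1)*(q + 2)*(q + 1)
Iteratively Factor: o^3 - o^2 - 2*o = (o + 1)*(o^2 - 2*o) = o*(o + 1)*(o - 2)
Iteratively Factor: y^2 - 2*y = (y)*(y - 2)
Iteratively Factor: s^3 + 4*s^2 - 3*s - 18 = (s + 3)*(s^2 + s - 6) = (s - 2)*(s + 3)*(s + 3)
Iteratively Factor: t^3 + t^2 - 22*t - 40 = (t - 5)*(t^2 + 6*t + 8) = (t - 5)*(t + 4)*(t + 2)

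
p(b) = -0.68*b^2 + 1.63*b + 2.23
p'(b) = 1.63 - 1.36*b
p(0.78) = 3.09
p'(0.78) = 0.57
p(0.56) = 2.93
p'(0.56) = 0.87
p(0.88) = 3.14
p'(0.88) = 0.43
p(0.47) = 2.85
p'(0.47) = 0.99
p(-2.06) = -4.01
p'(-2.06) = 4.43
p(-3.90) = -14.47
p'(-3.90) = 6.93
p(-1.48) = -1.67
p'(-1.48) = 3.64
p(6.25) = -14.14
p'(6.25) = -6.87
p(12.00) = -76.13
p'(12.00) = -14.69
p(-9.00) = -67.52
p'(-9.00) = 13.87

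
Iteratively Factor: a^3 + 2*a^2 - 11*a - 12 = (a - 3)*(a^2 + 5*a + 4) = (a - 3)*(a + 4)*(a + 1)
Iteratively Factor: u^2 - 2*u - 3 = (u - 3)*(u + 1)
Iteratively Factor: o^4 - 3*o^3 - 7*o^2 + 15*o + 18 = (o + 1)*(o^3 - 4*o^2 - 3*o + 18) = (o - 3)*(o + 1)*(o^2 - o - 6) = (o - 3)*(o + 1)*(o + 2)*(o - 3)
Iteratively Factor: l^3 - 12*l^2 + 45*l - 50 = (l - 5)*(l^2 - 7*l + 10) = (l - 5)*(l - 2)*(l - 5)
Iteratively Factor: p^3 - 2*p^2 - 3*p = (p - 3)*(p^2 + p) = (p - 3)*(p + 1)*(p)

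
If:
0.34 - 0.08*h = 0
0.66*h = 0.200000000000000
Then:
No Solution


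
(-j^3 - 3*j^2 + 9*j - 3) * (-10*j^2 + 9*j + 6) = 10*j^5 + 21*j^4 - 123*j^3 + 93*j^2 + 27*j - 18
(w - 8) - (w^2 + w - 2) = -w^2 - 6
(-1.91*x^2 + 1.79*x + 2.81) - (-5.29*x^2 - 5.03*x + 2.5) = 3.38*x^2 + 6.82*x + 0.31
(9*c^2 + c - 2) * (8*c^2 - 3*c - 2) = 72*c^4 - 19*c^3 - 37*c^2 + 4*c + 4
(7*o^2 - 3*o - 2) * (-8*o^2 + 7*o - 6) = -56*o^4 + 73*o^3 - 47*o^2 + 4*o + 12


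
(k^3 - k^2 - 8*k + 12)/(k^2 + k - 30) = (k^3 - k^2 - 8*k + 12)/(k^2 + k - 30)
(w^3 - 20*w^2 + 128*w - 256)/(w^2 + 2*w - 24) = (w^2 - 16*w + 64)/(w + 6)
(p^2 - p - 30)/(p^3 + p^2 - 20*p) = (p - 6)/(p*(p - 4))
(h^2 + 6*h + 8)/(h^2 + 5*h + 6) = (h + 4)/(h + 3)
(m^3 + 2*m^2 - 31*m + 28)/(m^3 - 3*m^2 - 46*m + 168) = (m - 1)/(m - 6)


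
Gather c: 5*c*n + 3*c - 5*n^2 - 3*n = c*(5*n + 3) - 5*n^2 - 3*n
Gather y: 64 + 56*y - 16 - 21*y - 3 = 35*y + 45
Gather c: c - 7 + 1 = c - 6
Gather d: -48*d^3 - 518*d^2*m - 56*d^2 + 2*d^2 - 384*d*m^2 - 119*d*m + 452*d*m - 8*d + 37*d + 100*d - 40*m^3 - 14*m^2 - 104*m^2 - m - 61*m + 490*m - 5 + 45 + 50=-48*d^3 + d^2*(-518*m - 54) + d*(-384*m^2 + 333*m + 129) - 40*m^3 - 118*m^2 + 428*m + 90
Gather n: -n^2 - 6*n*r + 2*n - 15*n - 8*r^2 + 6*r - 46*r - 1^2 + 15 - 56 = -n^2 + n*(-6*r - 13) - 8*r^2 - 40*r - 42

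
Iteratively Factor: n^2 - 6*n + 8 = (n - 2)*(n - 4)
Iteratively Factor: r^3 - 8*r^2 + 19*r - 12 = (r - 1)*(r^2 - 7*r + 12) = (r - 4)*(r - 1)*(r - 3)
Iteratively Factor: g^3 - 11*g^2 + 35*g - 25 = (g - 1)*(g^2 - 10*g + 25) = (g - 5)*(g - 1)*(g - 5)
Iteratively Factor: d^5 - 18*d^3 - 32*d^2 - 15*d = (d)*(d^4 - 18*d^2 - 32*d - 15) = d*(d + 1)*(d^3 - d^2 - 17*d - 15) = d*(d - 5)*(d + 1)*(d^2 + 4*d + 3) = d*(d - 5)*(d + 1)*(d + 3)*(d + 1)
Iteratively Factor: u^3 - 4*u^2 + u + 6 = (u - 2)*(u^2 - 2*u - 3) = (u - 2)*(u + 1)*(u - 3)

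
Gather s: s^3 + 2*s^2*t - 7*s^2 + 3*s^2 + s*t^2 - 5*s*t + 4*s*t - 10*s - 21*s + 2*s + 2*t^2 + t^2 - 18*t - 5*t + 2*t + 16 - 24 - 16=s^3 + s^2*(2*t - 4) + s*(t^2 - t - 29) + 3*t^2 - 21*t - 24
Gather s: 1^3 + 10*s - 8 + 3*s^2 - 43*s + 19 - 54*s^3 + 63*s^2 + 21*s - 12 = -54*s^3 + 66*s^2 - 12*s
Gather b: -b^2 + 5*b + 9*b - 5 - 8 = -b^2 + 14*b - 13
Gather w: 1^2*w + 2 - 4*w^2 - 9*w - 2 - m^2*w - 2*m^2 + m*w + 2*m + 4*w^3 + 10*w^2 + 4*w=-2*m^2 + 2*m + 4*w^3 + 6*w^2 + w*(-m^2 + m - 4)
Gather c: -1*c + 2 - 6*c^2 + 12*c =-6*c^2 + 11*c + 2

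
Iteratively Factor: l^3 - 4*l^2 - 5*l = (l + 1)*(l^2 - 5*l) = (l - 5)*(l + 1)*(l)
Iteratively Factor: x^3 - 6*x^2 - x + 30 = (x - 5)*(x^2 - x - 6) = (x - 5)*(x + 2)*(x - 3)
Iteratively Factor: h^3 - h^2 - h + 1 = (h + 1)*(h^2 - 2*h + 1) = (h - 1)*(h + 1)*(h - 1)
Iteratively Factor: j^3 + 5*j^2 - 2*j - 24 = (j - 2)*(j^2 + 7*j + 12) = (j - 2)*(j + 4)*(j + 3)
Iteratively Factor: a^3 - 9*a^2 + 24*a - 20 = (a - 5)*(a^2 - 4*a + 4) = (a - 5)*(a - 2)*(a - 2)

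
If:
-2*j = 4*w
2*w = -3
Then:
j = 3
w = -3/2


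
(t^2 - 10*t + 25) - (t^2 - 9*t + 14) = 11 - t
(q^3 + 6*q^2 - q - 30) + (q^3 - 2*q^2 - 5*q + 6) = 2*q^3 + 4*q^2 - 6*q - 24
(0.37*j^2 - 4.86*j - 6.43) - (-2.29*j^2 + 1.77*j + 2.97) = 2.66*j^2 - 6.63*j - 9.4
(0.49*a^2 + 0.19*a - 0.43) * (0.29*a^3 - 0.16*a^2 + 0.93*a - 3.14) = 0.1421*a^5 - 0.0233*a^4 + 0.3006*a^3 - 1.2931*a^2 - 0.9965*a + 1.3502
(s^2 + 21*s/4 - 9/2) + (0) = s^2 + 21*s/4 - 9/2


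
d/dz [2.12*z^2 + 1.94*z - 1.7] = 4.24*z + 1.94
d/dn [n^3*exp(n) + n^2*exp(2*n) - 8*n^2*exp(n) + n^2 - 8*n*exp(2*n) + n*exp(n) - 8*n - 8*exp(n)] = n^3*exp(n) + 2*n^2*exp(2*n) - 5*n^2*exp(n) - 14*n*exp(2*n) - 15*n*exp(n) + 2*n - 8*exp(2*n) - 7*exp(n) - 8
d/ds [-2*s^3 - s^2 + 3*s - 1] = -6*s^2 - 2*s + 3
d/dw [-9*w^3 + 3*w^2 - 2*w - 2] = -27*w^2 + 6*w - 2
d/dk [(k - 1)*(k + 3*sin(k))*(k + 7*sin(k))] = (k - 1)*(k + 3*sin(k))*(7*cos(k) + 1) + (k - 1)*(k + 7*sin(k))*(3*cos(k) + 1) + (k + 3*sin(k))*(k + 7*sin(k))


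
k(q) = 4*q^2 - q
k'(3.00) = 23.00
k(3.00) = 33.00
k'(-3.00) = -25.00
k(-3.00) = 39.00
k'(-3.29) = -27.32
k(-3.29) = 46.59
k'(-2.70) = -22.60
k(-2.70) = 31.86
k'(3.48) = 26.84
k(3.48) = 44.96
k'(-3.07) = -25.56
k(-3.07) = 40.77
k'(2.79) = 21.32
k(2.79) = 28.35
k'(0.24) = 0.92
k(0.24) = -0.01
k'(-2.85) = -23.80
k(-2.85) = 35.34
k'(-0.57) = -5.56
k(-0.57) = 1.87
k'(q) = 8*q - 1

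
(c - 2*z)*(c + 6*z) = c^2 + 4*c*z - 12*z^2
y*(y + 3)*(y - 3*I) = y^3 + 3*y^2 - 3*I*y^2 - 9*I*y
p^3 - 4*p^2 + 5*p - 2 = (p - 2)*(p - 1)^2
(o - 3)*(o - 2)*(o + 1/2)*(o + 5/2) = o^4 - 2*o^3 - 31*o^2/4 + 47*o/4 + 15/2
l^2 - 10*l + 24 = (l - 6)*(l - 4)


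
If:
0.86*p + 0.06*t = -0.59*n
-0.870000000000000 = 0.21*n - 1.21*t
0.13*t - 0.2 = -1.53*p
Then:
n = -0.18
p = 0.07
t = 0.69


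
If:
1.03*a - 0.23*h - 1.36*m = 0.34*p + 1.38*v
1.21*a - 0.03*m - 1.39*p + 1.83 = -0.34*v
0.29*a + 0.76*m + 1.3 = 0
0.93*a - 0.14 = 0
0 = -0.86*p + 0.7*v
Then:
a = 0.15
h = -7.67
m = -1.77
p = 2.12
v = 2.61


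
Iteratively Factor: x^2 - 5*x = (x - 5)*(x)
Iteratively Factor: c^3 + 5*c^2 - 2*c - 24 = (c + 4)*(c^2 + c - 6) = (c + 3)*(c + 4)*(c - 2)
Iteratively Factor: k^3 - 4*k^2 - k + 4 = (k - 1)*(k^2 - 3*k - 4) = (k - 4)*(k - 1)*(k + 1)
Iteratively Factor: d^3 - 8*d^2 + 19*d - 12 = (d - 3)*(d^2 - 5*d + 4) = (d - 3)*(d - 1)*(d - 4)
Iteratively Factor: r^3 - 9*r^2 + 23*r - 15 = (r - 3)*(r^2 - 6*r + 5) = (r - 3)*(r - 1)*(r - 5)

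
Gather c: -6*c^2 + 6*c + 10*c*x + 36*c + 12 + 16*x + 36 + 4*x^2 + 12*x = -6*c^2 + c*(10*x + 42) + 4*x^2 + 28*x + 48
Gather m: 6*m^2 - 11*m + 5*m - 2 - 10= 6*m^2 - 6*m - 12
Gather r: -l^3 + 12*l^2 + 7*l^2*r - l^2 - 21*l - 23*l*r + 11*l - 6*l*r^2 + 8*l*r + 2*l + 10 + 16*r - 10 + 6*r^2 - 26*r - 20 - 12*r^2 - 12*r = -l^3 + 11*l^2 - 8*l + r^2*(-6*l - 6) + r*(7*l^2 - 15*l - 22) - 20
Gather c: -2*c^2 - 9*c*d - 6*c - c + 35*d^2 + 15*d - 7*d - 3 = -2*c^2 + c*(-9*d - 7) + 35*d^2 + 8*d - 3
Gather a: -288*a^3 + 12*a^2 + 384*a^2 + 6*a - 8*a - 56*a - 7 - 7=-288*a^3 + 396*a^2 - 58*a - 14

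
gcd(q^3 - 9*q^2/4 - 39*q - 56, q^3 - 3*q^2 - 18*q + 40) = q + 4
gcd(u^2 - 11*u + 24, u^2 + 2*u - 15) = u - 3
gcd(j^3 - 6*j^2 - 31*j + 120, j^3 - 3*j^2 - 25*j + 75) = j^2 + 2*j - 15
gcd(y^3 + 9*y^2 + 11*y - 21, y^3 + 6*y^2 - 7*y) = y^2 + 6*y - 7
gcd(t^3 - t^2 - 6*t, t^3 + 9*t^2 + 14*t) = t^2 + 2*t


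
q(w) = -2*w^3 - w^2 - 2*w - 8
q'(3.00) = -62.00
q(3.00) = -77.00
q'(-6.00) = -206.00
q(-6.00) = 400.00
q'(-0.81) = -4.32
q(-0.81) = -5.97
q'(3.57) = -85.61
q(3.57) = -118.88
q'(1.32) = -15.09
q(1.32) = -16.98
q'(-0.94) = -5.42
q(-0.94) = -5.34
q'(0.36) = -3.50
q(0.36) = -8.94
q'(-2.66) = -39.13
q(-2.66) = 27.89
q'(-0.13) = -1.84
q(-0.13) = -7.75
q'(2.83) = -55.71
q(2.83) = -67.00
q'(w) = -6*w^2 - 2*w - 2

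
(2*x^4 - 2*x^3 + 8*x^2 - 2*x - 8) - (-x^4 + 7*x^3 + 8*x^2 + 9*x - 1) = 3*x^4 - 9*x^3 - 11*x - 7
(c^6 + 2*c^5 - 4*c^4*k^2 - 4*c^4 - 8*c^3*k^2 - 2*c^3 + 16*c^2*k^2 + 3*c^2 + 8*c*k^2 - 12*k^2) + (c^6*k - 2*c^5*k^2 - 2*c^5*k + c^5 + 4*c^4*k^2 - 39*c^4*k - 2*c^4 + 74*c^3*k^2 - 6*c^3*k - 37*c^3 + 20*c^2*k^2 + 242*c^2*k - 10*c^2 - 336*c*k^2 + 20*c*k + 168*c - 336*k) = c^6*k + c^6 - 2*c^5*k^2 - 2*c^5*k + 3*c^5 - 39*c^4*k - 6*c^4 + 66*c^3*k^2 - 6*c^3*k - 39*c^3 + 36*c^2*k^2 + 242*c^2*k - 7*c^2 - 328*c*k^2 + 20*c*k + 168*c - 12*k^2 - 336*k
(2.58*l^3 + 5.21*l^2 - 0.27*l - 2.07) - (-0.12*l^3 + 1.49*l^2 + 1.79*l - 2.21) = 2.7*l^3 + 3.72*l^2 - 2.06*l + 0.14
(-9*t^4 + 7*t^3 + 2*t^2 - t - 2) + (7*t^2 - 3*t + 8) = -9*t^4 + 7*t^3 + 9*t^2 - 4*t + 6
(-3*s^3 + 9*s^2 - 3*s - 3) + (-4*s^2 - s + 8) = -3*s^3 + 5*s^2 - 4*s + 5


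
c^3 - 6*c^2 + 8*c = c*(c - 4)*(c - 2)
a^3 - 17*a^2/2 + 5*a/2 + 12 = (a - 8)*(a - 3/2)*(a + 1)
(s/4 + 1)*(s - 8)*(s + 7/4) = s^3/4 - 9*s^2/16 - 39*s/4 - 14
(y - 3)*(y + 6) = y^2 + 3*y - 18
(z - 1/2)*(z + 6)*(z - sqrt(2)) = z^3 - sqrt(2)*z^2 + 11*z^2/2 - 11*sqrt(2)*z/2 - 3*z + 3*sqrt(2)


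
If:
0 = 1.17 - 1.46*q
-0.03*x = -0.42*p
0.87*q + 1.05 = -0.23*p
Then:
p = -7.60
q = 0.80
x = -106.35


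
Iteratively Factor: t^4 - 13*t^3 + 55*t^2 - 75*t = (t - 3)*(t^3 - 10*t^2 + 25*t) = (t - 5)*(t - 3)*(t^2 - 5*t) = t*(t - 5)*(t - 3)*(t - 5)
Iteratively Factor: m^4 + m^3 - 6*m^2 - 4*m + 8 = (m - 1)*(m^3 + 2*m^2 - 4*m - 8) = (m - 2)*(m - 1)*(m^2 + 4*m + 4) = (m - 2)*(m - 1)*(m + 2)*(m + 2)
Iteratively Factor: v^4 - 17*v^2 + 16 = (v - 1)*(v^3 + v^2 - 16*v - 16) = (v - 1)*(v + 4)*(v^2 - 3*v - 4) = (v - 4)*(v - 1)*(v + 4)*(v + 1)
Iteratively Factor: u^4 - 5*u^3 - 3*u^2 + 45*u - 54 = (u - 2)*(u^3 - 3*u^2 - 9*u + 27) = (u - 3)*(u - 2)*(u^2 - 9) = (u - 3)*(u - 2)*(u + 3)*(u - 3)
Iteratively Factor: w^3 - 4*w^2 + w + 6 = (w - 3)*(w^2 - w - 2) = (w - 3)*(w + 1)*(w - 2)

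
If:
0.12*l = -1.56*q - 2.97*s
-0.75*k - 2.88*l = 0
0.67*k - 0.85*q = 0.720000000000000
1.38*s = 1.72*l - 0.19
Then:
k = 7.38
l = -1.92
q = 4.97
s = -2.53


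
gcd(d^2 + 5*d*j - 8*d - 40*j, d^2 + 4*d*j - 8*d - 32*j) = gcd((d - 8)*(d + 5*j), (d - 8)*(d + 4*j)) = d - 8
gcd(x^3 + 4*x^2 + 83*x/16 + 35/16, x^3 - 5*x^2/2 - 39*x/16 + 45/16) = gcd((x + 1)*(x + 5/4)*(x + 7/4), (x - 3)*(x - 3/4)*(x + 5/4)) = x + 5/4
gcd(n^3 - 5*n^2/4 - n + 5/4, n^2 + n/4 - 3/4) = n + 1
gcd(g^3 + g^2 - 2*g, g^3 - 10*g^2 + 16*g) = g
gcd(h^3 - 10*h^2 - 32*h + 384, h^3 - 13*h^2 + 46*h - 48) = h - 8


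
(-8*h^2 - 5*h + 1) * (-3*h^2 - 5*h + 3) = 24*h^4 + 55*h^3 - 2*h^2 - 20*h + 3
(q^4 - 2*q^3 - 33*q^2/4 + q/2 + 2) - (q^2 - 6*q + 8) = q^4 - 2*q^3 - 37*q^2/4 + 13*q/2 - 6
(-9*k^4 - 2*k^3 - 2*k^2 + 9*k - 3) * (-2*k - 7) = 18*k^5 + 67*k^4 + 18*k^3 - 4*k^2 - 57*k + 21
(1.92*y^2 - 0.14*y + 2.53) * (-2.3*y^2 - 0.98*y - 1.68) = -4.416*y^4 - 1.5596*y^3 - 8.9074*y^2 - 2.2442*y - 4.2504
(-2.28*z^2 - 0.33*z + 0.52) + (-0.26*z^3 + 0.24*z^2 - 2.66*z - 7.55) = -0.26*z^3 - 2.04*z^2 - 2.99*z - 7.03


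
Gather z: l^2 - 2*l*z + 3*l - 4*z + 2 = l^2 + 3*l + z*(-2*l - 4) + 2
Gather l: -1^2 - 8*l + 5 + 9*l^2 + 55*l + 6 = 9*l^2 + 47*l + 10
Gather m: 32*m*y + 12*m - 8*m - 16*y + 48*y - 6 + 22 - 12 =m*(32*y + 4) + 32*y + 4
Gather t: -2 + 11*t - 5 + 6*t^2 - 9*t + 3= 6*t^2 + 2*t - 4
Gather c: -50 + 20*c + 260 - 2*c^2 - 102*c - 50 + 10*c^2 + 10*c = 8*c^2 - 72*c + 160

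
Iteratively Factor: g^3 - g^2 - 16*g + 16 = (g - 1)*(g^2 - 16) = (g - 1)*(g + 4)*(g - 4)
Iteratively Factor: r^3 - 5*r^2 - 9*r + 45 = (r - 5)*(r^2 - 9) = (r - 5)*(r + 3)*(r - 3)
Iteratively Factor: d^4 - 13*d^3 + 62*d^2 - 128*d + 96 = (d - 4)*(d^3 - 9*d^2 + 26*d - 24) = (d - 4)^2*(d^2 - 5*d + 6) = (d - 4)^2*(d - 2)*(d - 3)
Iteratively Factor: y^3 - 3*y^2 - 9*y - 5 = (y + 1)*(y^2 - 4*y - 5) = (y - 5)*(y + 1)*(y + 1)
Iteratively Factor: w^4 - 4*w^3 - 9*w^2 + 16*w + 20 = (w + 1)*(w^3 - 5*w^2 - 4*w + 20) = (w + 1)*(w + 2)*(w^2 - 7*w + 10) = (w - 5)*(w + 1)*(w + 2)*(w - 2)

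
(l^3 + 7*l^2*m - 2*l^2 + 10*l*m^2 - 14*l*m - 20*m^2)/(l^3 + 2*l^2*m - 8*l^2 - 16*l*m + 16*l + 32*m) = (l^2 + 5*l*m - 2*l - 10*m)/(l^2 - 8*l + 16)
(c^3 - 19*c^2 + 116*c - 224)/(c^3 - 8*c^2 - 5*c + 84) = (c - 8)/(c + 3)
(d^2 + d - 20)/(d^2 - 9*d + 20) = (d + 5)/(d - 5)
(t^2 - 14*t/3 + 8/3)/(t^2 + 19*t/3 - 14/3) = (t - 4)/(t + 7)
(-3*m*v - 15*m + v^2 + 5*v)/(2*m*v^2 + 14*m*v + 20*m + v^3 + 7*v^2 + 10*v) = (-3*m + v)/(2*m*v + 4*m + v^2 + 2*v)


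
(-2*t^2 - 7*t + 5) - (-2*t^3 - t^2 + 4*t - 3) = 2*t^3 - t^2 - 11*t + 8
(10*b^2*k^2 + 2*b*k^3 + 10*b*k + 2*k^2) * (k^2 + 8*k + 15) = 10*b^2*k^4 + 80*b^2*k^3 + 150*b^2*k^2 + 2*b*k^5 + 16*b*k^4 + 40*b*k^3 + 80*b*k^2 + 150*b*k + 2*k^4 + 16*k^3 + 30*k^2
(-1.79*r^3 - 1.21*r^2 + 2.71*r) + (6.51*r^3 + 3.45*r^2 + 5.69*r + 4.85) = 4.72*r^3 + 2.24*r^2 + 8.4*r + 4.85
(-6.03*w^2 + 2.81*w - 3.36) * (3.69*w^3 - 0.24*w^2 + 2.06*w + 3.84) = -22.2507*w^5 + 11.8161*w^4 - 25.4946*w^3 - 16.5602*w^2 + 3.8688*w - 12.9024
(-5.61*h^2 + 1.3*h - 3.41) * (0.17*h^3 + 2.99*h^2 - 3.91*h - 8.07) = -0.9537*h^5 - 16.5529*h^4 + 25.2424*h^3 + 29.9938*h^2 + 2.8421*h + 27.5187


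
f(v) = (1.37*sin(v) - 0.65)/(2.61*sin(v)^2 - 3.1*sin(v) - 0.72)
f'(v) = (-5.22*sin(v)*cos(v) + 3.1*cos(v))*(1.37*sin(v) - 0.65)/(2.61*sin(v)^2 - 3.1*sin(v) - 0.72)^2 + 1.37*cos(v)/(2.61*sin(v)^2 - 3.1*sin(v) - 0.72)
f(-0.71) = -0.64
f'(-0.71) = -0.88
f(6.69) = 0.07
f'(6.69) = -0.86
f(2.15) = -0.33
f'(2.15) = 0.66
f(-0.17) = 7.30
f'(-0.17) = -248.28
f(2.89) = 0.23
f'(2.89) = 1.30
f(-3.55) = 0.07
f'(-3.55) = 0.86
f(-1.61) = -0.41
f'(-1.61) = 0.02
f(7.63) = -0.54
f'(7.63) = -0.43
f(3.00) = 0.41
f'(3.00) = 2.10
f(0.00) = 0.90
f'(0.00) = -5.79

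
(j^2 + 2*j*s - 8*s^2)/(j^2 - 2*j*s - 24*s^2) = (-j + 2*s)/(-j + 6*s)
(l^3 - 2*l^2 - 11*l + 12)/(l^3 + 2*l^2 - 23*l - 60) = (l^2 - 5*l + 4)/(l^2 - l - 20)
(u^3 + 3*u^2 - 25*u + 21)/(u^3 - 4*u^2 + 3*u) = (u + 7)/u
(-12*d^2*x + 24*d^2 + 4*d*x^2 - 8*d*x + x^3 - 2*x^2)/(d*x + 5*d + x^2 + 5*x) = (-12*d^2*x + 24*d^2 + 4*d*x^2 - 8*d*x + x^3 - 2*x^2)/(d*x + 5*d + x^2 + 5*x)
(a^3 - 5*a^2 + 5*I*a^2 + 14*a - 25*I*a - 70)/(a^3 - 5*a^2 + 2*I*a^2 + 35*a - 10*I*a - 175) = (a - 2*I)/(a - 5*I)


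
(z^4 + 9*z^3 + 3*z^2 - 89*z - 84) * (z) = z^5 + 9*z^4 + 3*z^3 - 89*z^2 - 84*z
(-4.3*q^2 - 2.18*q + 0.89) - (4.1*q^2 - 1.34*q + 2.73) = -8.4*q^2 - 0.84*q - 1.84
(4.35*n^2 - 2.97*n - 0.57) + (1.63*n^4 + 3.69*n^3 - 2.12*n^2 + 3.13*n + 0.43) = 1.63*n^4 + 3.69*n^3 + 2.23*n^2 + 0.16*n - 0.14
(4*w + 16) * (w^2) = 4*w^3 + 16*w^2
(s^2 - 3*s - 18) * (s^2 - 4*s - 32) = s^4 - 7*s^3 - 38*s^2 + 168*s + 576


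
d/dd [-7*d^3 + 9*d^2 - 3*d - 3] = -21*d^2 + 18*d - 3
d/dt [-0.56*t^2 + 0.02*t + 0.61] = 0.02 - 1.12*t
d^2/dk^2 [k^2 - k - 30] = 2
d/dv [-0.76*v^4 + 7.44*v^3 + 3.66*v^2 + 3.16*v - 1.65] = -3.04*v^3 + 22.32*v^2 + 7.32*v + 3.16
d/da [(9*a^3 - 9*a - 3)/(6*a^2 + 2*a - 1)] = 3*(18*a^4 + 12*a^3 + 9*a^2 + 12*a + 5)/(36*a^4 + 24*a^3 - 8*a^2 - 4*a + 1)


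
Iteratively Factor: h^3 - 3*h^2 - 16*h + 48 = (h - 4)*(h^2 + h - 12) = (h - 4)*(h - 3)*(h + 4)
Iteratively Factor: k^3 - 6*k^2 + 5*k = (k - 1)*(k^2 - 5*k) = k*(k - 1)*(k - 5)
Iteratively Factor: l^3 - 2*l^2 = (l - 2)*(l^2) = l*(l - 2)*(l)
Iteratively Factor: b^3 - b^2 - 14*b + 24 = (b - 2)*(b^2 + b - 12) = (b - 3)*(b - 2)*(b + 4)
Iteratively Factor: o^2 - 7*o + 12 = (o - 4)*(o - 3)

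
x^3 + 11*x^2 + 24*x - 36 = (x - 1)*(x + 6)^2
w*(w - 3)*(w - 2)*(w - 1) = w^4 - 6*w^3 + 11*w^2 - 6*w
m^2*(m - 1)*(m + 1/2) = m^4 - m^3/2 - m^2/2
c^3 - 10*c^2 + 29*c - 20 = (c - 5)*(c - 4)*(c - 1)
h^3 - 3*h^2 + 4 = (h - 2)^2*(h + 1)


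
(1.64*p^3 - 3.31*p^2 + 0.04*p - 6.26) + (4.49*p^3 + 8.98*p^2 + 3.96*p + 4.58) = 6.13*p^3 + 5.67*p^2 + 4.0*p - 1.68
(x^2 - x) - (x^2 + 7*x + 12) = -8*x - 12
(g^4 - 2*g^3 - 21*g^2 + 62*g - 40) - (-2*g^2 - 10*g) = g^4 - 2*g^3 - 19*g^2 + 72*g - 40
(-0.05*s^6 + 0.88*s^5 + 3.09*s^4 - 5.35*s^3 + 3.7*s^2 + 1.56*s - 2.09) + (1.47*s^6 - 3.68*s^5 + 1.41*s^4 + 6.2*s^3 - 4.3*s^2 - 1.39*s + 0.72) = 1.42*s^6 - 2.8*s^5 + 4.5*s^4 + 0.850000000000001*s^3 - 0.6*s^2 + 0.17*s - 1.37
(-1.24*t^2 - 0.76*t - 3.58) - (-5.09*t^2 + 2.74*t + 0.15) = 3.85*t^2 - 3.5*t - 3.73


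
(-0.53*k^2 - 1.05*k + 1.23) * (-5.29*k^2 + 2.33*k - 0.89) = 2.8037*k^4 + 4.3196*k^3 - 8.4815*k^2 + 3.8004*k - 1.0947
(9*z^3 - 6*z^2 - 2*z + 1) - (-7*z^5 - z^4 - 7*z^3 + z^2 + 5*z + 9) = 7*z^5 + z^4 + 16*z^3 - 7*z^2 - 7*z - 8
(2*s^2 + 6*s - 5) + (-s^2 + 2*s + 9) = s^2 + 8*s + 4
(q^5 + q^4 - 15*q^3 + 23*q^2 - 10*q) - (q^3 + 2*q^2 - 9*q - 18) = q^5 + q^4 - 16*q^3 + 21*q^2 - q + 18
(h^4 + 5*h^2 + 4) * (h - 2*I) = h^5 - 2*I*h^4 + 5*h^3 - 10*I*h^2 + 4*h - 8*I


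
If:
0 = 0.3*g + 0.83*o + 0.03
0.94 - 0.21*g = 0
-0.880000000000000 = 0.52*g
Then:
No Solution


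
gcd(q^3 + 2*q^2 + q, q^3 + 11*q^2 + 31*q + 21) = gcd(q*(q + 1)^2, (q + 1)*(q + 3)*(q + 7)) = q + 1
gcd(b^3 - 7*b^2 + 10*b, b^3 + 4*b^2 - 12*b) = b^2 - 2*b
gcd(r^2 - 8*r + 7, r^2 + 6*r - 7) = r - 1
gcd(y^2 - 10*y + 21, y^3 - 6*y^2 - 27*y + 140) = y - 7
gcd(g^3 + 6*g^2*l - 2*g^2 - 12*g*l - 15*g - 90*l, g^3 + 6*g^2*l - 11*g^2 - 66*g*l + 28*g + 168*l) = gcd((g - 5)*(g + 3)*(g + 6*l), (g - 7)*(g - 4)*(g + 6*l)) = g + 6*l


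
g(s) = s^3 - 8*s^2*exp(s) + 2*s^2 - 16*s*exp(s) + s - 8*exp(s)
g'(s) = -8*s^2*exp(s) + 3*s^2 - 32*s*exp(s) + 4*s - 24*exp(s) + 1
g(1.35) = -162.97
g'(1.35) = -303.59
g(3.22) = -3508.34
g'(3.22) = -5210.60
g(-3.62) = -26.32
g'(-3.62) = 25.49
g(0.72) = -46.49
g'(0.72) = -99.73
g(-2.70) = -9.36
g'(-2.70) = 12.34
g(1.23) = -129.99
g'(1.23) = -247.72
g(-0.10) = -5.94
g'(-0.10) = -18.26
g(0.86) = -62.43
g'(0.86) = -129.07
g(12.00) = -220042450.00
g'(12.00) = -253896993.61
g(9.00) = -6481567.14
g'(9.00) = -7778680.57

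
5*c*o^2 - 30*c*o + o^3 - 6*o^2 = o*(5*c + o)*(o - 6)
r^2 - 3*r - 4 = (r - 4)*(r + 1)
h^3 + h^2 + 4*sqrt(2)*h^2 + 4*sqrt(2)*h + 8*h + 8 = (h + 1)*(h + 2*sqrt(2))^2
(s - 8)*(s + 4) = s^2 - 4*s - 32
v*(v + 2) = v^2 + 2*v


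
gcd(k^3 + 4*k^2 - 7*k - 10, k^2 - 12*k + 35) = 1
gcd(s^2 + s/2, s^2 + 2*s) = s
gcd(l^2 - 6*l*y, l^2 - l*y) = l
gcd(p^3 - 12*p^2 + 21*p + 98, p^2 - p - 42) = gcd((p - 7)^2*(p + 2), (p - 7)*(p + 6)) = p - 7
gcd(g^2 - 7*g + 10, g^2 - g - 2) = g - 2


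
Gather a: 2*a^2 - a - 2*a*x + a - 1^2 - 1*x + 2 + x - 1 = 2*a^2 - 2*a*x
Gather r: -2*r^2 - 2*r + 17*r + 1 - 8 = -2*r^2 + 15*r - 7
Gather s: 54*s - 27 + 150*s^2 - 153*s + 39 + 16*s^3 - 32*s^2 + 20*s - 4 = 16*s^3 + 118*s^2 - 79*s + 8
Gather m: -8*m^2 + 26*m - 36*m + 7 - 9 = -8*m^2 - 10*m - 2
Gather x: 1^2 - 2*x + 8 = 9 - 2*x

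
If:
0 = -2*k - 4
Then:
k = -2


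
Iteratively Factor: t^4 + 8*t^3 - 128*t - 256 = (t - 4)*(t^3 + 12*t^2 + 48*t + 64) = (t - 4)*(t + 4)*(t^2 + 8*t + 16) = (t - 4)*(t + 4)^2*(t + 4)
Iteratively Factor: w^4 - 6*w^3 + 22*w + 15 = (w - 3)*(w^3 - 3*w^2 - 9*w - 5) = (w - 5)*(w - 3)*(w^2 + 2*w + 1) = (w - 5)*(w - 3)*(w + 1)*(w + 1)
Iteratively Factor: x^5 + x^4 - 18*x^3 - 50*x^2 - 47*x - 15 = (x + 1)*(x^4 - 18*x^2 - 32*x - 15) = (x + 1)^2*(x^3 - x^2 - 17*x - 15) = (x + 1)^2*(x + 3)*(x^2 - 4*x - 5) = (x + 1)^3*(x + 3)*(x - 5)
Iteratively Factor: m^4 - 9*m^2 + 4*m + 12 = (m + 3)*(m^3 - 3*m^2 + 4) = (m - 2)*(m + 3)*(m^2 - m - 2) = (m - 2)*(m + 1)*(m + 3)*(m - 2)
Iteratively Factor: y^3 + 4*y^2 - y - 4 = (y - 1)*(y^2 + 5*y + 4) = (y - 1)*(y + 1)*(y + 4)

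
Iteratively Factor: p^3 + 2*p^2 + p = (p + 1)*(p^2 + p) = p*(p + 1)*(p + 1)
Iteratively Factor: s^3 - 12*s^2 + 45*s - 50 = (s - 5)*(s^2 - 7*s + 10) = (s - 5)*(s - 2)*(s - 5)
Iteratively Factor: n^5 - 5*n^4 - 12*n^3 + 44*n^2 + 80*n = (n - 4)*(n^4 - n^3 - 16*n^2 - 20*n) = (n - 4)*(n + 2)*(n^3 - 3*n^2 - 10*n) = (n - 4)*(n + 2)^2*(n^2 - 5*n) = n*(n - 4)*(n + 2)^2*(n - 5)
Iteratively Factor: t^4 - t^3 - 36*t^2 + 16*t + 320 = (t + 4)*(t^3 - 5*t^2 - 16*t + 80) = (t - 4)*(t + 4)*(t^2 - t - 20) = (t - 5)*(t - 4)*(t + 4)*(t + 4)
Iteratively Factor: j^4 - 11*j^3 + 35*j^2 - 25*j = (j - 1)*(j^3 - 10*j^2 + 25*j) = j*(j - 1)*(j^2 - 10*j + 25) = j*(j - 5)*(j - 1)*(j - 5)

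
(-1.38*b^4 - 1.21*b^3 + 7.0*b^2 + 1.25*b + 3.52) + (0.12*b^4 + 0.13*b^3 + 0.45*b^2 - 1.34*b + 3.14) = -1.26*b^4 - 1.08*b^3 + 7.45*b^2 - 0.0900000000000001*b + 6.66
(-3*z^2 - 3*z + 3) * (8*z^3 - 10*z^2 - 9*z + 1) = -24*z^5 + 6*z^4 + 81*z^3 - 6*z^2 - 30*z + 3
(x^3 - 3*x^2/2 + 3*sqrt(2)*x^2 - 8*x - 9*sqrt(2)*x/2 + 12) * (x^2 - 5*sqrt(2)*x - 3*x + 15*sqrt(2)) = x^5 - 9*x^4/2 - 2*sqrt(2)*x^4 - 67*x^3/2 + 9*sqrt(2)*x^3 + 31*sqrt(2)*x^2 + 171*x^2 - 180*sqrt(2)*x - 171*x + 180*sqrt(2)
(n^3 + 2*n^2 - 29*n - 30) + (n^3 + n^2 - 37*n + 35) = 2*n^3 + 3*n^2 - 66*n + 5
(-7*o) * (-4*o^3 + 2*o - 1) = 28*o^4 - 14*o^2 + 7*o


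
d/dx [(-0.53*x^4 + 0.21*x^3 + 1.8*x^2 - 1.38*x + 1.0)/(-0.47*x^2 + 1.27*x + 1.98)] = (0.4982*x^5 - 2.118*x^4 - 3.6642*x^3 + 2.8848*x^2 + 8.068*x - 4.0024)/(0.2209*x^4 - 1.1938*x^3 - 0.2483*x^2 + 5.0292*x + 3.9204)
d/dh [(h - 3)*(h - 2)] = 2*h - 5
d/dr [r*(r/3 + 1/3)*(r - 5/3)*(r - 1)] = 4*r^3/3 - 5*r^2/3 - 2*r/3 + 5/9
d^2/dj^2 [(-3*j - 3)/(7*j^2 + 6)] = 42*(-28*j^2*(j + 1) + (3*j + 1)*(7*j^2 + 6))/(7*j^2 + 6)^3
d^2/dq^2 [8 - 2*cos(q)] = 2*cos(q)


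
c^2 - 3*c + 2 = (c - 2)*(c - 1)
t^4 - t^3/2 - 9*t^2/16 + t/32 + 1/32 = (t - 1)*(t - 1/4)*(t + 1/4)*(t + 1/2)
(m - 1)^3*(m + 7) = m^4 + 4*m^3 - 18*m^2 + 20*m - 7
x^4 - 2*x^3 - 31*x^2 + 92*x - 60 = (x - 5)*(x - 2)*(x - 1)*(x + 6)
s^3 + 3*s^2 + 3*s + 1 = (s + 1)^3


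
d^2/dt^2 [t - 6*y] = 0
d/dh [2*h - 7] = 2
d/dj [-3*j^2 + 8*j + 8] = 8 - 6*j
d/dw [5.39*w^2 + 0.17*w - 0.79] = 10.78*w + 0.17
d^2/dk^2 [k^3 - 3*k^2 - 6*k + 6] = 6*k - 6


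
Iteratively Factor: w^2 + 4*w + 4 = (w + 2)*(w + 2)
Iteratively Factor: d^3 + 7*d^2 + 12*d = (d + 3)*(d^2 + 4*d) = (d + 3)*(d + 4)*(d)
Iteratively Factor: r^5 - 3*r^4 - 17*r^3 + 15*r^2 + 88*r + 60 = (r - 5)*(r^4 + 2*r^3 - 7*r^2 - 20*r - 12) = (r - 5)*(r + 2)*(r^3 - 7*r - 6) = (r - 5)*(r + 1)*(r + 2)*(r^2 - r - 6) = (r - 5)*(r - 3)*(r + 1)*(r + 2)*(r + 2)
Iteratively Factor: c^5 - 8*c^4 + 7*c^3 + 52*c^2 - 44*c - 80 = (c - 4)*(c^4 - 4*c^3 - 9*c^2 + 16*c + 20) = (c - 5)*(c - 4)*(c^3 + c^2 - 4*c - 4) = (c - 5)*(c - 4)*(c - 2)*(c^2 + 3*c + 2) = (c - 5)*(c - 4)*(c - 2)*(c + 2)*(c + 1)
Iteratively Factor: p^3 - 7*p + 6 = (p - 2)*(p^2 + 2*p - 3) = (p - 2)*(p + 3)*(p - 1)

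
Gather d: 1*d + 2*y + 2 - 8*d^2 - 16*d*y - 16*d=-8*d^2 + d*(-16*y - 15) + 2*y + 2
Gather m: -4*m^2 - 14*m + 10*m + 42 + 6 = -4*m^2 - 4*m + 48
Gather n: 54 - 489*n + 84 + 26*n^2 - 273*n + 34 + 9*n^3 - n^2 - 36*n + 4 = 9*n^3 + 25*n^2 - 798*n + 176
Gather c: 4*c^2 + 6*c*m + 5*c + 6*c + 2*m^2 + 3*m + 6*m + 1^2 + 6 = 4*c^2 + c*(6*m + 11) + 2*m^2 + 9*m + 7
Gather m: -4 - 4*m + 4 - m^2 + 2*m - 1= -m^2 - 2*m - 1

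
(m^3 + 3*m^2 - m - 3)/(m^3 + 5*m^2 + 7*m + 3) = (m - 1)/(m + 1)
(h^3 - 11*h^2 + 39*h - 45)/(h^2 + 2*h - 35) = (h^2 - 6*h + 9)/(h + 7)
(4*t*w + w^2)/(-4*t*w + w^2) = (-4*t - w)/(4*t - w)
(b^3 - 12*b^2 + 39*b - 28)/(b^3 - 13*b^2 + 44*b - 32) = (b - 7)/(b - 8)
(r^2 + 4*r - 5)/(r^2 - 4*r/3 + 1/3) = 3*(r + 5)/(3*r - 1)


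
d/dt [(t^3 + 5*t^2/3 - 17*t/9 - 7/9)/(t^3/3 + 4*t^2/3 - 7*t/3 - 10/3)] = (21*t^4 - 92*t^3 - 286*t^2 - 244*t + 121)/(3*(t^6 + 8*t^5 + 2*t^4 - 76*t^3 - 31*t^2 + 140*t + 100))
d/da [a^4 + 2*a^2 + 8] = 4*a*(a^2 + 1)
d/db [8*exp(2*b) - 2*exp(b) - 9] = (16*exp(b) - 2)*exp(b)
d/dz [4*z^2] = 8*z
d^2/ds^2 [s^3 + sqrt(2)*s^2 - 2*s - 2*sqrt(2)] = 6*s + 2*sqrt(2)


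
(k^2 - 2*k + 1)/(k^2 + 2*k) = (k^2 - 2*k + 1)/(k*(k + 2))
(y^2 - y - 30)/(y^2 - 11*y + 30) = (y + 5)/(y - 5)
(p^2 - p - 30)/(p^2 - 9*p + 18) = (p + 5)/(p - 3)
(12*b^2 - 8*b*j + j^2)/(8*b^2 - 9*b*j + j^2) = (12*b^2 - 8*b*j + j^2)/(8*b^2 - 9*b*j + j^2)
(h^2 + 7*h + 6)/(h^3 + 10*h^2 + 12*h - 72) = (h + 1)/(h^2 + 4*h - 12)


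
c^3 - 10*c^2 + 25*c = c*(c - 5)^2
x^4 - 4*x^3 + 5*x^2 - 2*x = x*(x - 2)*(x - 1)^2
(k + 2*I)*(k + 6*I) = k^2 + 8*I*k - 12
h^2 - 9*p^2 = (h - 3*p)*(h + 3*p)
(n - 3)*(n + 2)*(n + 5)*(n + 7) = n^4 + 11*n^3 + 17*n^2 - 107*n - 210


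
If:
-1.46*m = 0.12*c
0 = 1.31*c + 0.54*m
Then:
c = 0.00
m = 0.00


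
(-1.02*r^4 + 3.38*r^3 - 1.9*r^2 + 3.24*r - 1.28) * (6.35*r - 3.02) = -6.477*r^5 + 24.5434*r^4 - 22.2726*r^3 + 26.312*r^2 - 17.9128*r + 3.8656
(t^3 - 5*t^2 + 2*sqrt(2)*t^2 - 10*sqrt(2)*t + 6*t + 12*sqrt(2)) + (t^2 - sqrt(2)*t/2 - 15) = t^3 - 4*t^2 + 2*sqrt(2)*t^2 - 21*sqrt(2)*t/2 + 6*t - 15 + 12*sqrt(2)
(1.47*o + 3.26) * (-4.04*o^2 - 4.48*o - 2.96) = -5.9388*o^3 - 19.756*o^2 - 18.956*o - 9.6496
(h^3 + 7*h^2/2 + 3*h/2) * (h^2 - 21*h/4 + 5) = h^5 - 7*h^4/4 - 95*h^3/8 + 77*h^2/8 + 15*h/2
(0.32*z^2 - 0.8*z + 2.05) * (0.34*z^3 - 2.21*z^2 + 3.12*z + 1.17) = 0.1088*z^5 - 0.9792*z^4 + 3.4634*z^3 - 6.6521*z^2 + 5.46*z + 2.3985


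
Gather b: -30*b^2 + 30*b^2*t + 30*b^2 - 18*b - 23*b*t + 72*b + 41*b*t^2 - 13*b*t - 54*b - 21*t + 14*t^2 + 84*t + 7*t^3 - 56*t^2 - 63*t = 30*b^2*t + b*(41*t^2 - 36*t) + 7*t^3 - 42*t^2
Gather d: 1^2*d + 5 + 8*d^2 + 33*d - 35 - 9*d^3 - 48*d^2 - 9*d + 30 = -9*d^3 - 40*d^2 + 25*d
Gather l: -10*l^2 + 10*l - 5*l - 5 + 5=-10*l^2 + 5*l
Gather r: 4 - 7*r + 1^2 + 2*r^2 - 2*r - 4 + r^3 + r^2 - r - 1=r^3 + 3*r^2 - 10*r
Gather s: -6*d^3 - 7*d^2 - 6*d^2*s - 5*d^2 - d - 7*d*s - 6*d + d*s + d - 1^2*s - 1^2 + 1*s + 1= -6*d^3 - 12*d^2 - 6*d + s*(-6*d^2 - 6*d)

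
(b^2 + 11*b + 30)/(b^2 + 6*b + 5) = (b + 6)/(b + 1)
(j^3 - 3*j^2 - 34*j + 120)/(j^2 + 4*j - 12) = (j^2 - 9*j + 20)/(j - 2)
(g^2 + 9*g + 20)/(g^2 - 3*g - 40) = (g + 4)/(g - 8)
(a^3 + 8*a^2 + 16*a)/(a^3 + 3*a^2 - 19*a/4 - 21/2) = 4*a*(a^2 + 8*a + 16)/(4*a^3 + 12*a^2 - 19*a - 42)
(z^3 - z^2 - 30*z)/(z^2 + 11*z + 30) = z*(z - 6)/(z + 6)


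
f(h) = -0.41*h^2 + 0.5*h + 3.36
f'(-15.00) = 12.80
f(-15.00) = -96.39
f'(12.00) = -9.34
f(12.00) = -49.68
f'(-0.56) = 0.96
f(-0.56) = 2.95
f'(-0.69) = 1.07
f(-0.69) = 2.82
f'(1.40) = -0.65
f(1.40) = 3.26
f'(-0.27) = 0.72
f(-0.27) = 3.20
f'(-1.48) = 1.71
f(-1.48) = 1.72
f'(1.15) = -0.44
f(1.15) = 3.39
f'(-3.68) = 3.52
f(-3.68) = -4.03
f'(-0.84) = 1.19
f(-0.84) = 2.65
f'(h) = 0.5 - 0.82*h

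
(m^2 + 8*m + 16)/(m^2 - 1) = (m^2 + 8*m + 16)/(m^2 - 1)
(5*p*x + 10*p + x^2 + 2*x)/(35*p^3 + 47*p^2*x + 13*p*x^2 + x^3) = (x + 2)/(7*p^2 + 8*p*x + x^2)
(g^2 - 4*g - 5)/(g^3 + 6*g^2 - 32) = (g^2 - 4*g - 5)/(g^3 + 6*g^2 - 32)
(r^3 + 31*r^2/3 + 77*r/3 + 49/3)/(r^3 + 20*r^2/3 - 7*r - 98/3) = (3*r^2 + 10*r + 7)/(3*r^2 - r - 14)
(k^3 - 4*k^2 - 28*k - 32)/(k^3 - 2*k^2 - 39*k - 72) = (k^2 + 4*k + 4)/(k^2 + 6*k + 9)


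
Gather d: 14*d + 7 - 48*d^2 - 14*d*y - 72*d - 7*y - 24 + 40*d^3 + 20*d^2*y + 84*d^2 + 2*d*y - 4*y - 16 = 40*d^3 + d^2*(20*y + 36) + d*(-12*y - 58) - 11*y - 33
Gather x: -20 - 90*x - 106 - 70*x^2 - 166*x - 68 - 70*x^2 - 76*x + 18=-140*x^2 - 332*x - 176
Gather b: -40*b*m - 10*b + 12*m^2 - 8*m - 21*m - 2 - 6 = b*(-40*m - 10) + 12*m^2 - 29*m - 8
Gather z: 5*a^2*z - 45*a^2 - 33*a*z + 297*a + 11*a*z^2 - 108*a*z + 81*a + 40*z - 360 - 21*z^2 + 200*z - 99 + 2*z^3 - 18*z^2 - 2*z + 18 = -45*a^2 + 378*a + 2*z^3 + z^2*(11*a - 39) + z*(5*a^2 - 141*a + 238) - 441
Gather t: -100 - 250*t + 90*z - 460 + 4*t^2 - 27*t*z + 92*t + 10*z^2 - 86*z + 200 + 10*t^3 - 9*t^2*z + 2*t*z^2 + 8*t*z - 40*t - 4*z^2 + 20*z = 10*t^3 + t^2*(4 - 9*z) + t*(2*z^2 - 19*z - 198) + 6*z^2 + 24*z - 360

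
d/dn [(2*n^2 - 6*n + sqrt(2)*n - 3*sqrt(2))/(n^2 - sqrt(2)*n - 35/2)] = 2*(-6*sqrt(2)*n^2 + 12*n^2 - 140*n + 12*sqrt(2)*n - 35*sqrt(2) + 198)/(4*n^4 - 8*sqrt(2)*n^3 - 132*n^2 + 140*sqrt(2)*n + 1225)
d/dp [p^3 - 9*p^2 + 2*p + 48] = 3*p^2 - 18*p + 2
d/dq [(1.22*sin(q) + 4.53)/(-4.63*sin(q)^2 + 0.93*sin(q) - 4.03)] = (5.6486*sin(q)^2 + 41.9478*sin(q) - 9.1295)*cos(q)/(21.4369*sin(q)^4 - 8.6118*sin(q)^3 + 38.1827*sin(q)^2 - 7.4958*sin(q) + 16.2409)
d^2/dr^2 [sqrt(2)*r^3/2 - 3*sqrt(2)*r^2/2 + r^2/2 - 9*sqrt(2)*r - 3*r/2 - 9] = 3*sqrt(2)*r - 3*sqrt(2) + 1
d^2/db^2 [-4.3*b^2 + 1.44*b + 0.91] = -8.60000000000000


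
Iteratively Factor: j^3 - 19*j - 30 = (j + 3)*(j^2 - 3*j - 10) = (j - 5)*(j + 3)*(j + 2)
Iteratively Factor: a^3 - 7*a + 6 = (a - 2)*(a^2 + 2*a - 3) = (a - 2)*(a + 3)*(a - 1)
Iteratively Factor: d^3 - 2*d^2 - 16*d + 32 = (d - 2)*(d^2 - 16) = (d - 2)*(d + 4)*(d - 4)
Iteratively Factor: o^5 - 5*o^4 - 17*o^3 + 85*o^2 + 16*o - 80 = (o + 4)*(o^4 - 9*o^3 + 19*o^2 + 9*o - 20) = (o - 4)*(o + 4)*(o^3 - 5*o^2 - o + 5) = (o - 4)*(o + 1)*(o + 4)*(o^2 - 6*o + 5) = (o - 5)*(o - 4)*(o + 1)*(o + 4)*(o - 1)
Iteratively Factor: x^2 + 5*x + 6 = (x + 3)*(x + 2)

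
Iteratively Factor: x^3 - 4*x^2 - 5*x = (x + 1)*(x^2 - 5*x) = x*(x + 1)*(x - 5)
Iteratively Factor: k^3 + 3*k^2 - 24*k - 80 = (k + 4)*(k^2 - k - 20) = (k + 4)^2*(k - 5)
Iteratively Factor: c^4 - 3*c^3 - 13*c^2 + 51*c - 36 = (c - 3)*(c^3 - 13*c + 12) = (c - 3)^2*(c^2 + 3*c - 4) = (c - 3)^2*(c - 1)*(c + 4)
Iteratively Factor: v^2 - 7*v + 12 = (v - 3)*(v - 4)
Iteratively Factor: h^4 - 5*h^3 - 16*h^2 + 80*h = (h + 4)*(h^3 - 9*h^2 + 20*h) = (h - 5)*(h + 4)*(h^2 - 4*h) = h*(h - 5)*(h + 4)*(h - 4)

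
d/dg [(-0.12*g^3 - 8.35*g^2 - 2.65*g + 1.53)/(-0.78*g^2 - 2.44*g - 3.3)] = (0.0936*g^4 + 0.585599999999999*g^3 + 19.495*g^2 + 57.4968*g + 12.4782)/(0.6084*g^4 + 3.8064*g^3 + 11.1016*g^2 + 16.104*g + 10.89)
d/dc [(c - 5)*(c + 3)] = 2*c - 2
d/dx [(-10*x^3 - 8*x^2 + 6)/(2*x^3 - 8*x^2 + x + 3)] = 2*(48*x^4 - 10*x^3 - 67*x^2 + 24*x - 3)/(4*x^6 - 32*x^5 + 68*x^4 - 4*x^3 - 47*x^2 + 6*x + 9)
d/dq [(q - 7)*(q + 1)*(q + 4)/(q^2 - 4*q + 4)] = (q^3 - 6*q^2 + 39*q + 118)/(q^3 - 6*q^2 + 12*q - 8)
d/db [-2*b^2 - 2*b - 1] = -4*b - 2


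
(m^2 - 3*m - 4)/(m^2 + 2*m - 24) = (m + 1)/(m + 6)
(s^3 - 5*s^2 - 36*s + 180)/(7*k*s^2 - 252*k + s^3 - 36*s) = (s - 5)/(7*k + s)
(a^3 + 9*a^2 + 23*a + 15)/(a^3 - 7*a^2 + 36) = (a^3 + 9*a^2 + 23*a + 15)/(a^3 - 7*a^2 + 36)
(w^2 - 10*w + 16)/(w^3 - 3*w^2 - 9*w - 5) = (-w^2 + 10*w - 16)/(-w^3 + 3*w^2 + 9*w + 5)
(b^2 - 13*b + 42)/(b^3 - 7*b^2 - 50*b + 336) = (b - 7)/(b^2 - b - 56)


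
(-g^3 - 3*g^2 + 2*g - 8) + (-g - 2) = -g^3 - 3*g^2 + g - 10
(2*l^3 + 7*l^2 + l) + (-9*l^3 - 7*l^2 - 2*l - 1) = -7*l^3 - l - 1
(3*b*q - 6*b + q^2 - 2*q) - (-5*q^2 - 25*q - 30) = 3*b*q - 6*b + 6*q^2 + 23*q + 30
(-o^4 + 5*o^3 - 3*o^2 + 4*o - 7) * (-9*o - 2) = 9*o^5 - 43*o^4 + 17*o^3 - 30*o^2 + 55*o + 14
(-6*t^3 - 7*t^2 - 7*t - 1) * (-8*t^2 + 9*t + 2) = 48*t^5 + 2*t^4 - 19*t^3 - 69*t^2 - 23*t - 2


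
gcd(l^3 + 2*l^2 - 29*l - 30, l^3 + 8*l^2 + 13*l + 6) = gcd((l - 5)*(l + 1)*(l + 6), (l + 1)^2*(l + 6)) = l^2 + 7*l + 6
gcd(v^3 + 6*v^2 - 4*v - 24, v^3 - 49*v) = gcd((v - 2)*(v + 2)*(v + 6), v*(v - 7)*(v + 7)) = 1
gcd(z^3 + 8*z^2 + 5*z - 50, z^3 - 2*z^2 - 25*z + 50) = z^2 + 3*z - 10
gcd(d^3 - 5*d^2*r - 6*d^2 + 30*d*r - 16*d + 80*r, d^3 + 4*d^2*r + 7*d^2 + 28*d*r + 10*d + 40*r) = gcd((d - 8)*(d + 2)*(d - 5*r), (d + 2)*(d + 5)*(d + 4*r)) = d + 2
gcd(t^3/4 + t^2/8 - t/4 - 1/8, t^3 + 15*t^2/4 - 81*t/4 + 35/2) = 1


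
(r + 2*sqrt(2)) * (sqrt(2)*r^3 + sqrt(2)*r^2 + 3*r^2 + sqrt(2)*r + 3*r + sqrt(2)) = sqrt(2)*r^4 + sqrt(2)*r^3 + 7*r^3 + 7*r^2 + 7*sqrt(2)*r^2 + 4*r + 7*sqrt(2)*r + 4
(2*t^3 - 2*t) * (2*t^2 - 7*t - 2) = 4*t^5 - 14*t^4 - 8*t^3 + 14*t^2 + 4*t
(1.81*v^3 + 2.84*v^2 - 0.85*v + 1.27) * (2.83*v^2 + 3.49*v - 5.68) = 5.1223*v^5 + 14.3541*v^4 - 2.7747*v^3 - 15.5036*v^2 + 9.2603*v - 7.2136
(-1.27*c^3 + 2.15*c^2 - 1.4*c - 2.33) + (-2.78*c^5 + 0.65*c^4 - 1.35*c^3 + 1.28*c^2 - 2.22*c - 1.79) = -2.78*c^5 + 0.65*c^4 - 2.62*c^3 + 3.43*c^2 - 3.62*c - 4.12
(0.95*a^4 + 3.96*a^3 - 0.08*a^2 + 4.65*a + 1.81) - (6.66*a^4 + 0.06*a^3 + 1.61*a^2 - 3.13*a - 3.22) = -5.71*a^4 + 3.9*a^3 - 1.69*a^2 + 7.78*a + 5.03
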